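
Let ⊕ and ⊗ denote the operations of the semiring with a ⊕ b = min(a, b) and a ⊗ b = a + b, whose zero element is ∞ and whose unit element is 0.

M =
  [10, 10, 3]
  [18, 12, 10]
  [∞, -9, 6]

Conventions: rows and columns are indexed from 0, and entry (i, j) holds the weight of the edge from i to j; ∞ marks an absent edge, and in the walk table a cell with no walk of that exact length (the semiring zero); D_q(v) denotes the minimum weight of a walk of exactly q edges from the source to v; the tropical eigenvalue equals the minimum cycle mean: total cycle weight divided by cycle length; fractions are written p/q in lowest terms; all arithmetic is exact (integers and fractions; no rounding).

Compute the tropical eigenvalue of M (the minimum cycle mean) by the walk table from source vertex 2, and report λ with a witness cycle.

q=0: [∞, ∞, 0]
q=1: [∞, -9, 6]
q=2: [9, -3, 1]
q=3: [15, -8, 7]
Optimal cycle mean attained by: cycle 1->2->1, total 10 + (-9), length 2.
Answer: λ = 1/2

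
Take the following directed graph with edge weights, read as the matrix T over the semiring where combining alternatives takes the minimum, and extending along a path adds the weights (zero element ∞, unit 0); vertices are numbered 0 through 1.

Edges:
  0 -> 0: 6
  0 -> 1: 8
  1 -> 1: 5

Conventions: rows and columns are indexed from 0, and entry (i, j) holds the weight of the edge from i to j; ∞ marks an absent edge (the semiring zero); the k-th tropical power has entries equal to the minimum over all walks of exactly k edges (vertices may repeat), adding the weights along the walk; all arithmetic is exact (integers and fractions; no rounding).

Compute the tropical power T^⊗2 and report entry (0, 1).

T^⊗2:
  [12, 13]
  [∞, 10]
Key observation: the optimum is the walk 0->1->1, with weight 8 + 5 = 13.
Optimal value attained by: walk 0->1->1.
Answer: (T^⊗2)[0][1] = 13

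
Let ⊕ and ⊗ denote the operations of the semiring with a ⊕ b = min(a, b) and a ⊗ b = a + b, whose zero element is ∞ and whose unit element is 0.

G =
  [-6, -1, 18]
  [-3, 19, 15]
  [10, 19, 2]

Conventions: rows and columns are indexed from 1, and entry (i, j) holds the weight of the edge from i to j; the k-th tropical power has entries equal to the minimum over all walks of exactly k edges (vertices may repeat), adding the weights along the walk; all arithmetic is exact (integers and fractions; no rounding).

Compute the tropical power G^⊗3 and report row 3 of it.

G^⊗2:
  [-12, -7, 12]
  [-9, -4, 15]
  [4, 9, 4]
G^⊗3:
  [-18, -13, 6]
  [-15, -10, 9]
  [-2, 3, 6]
Answer: row 3 of G^⊗3 = [-2, 3, 6]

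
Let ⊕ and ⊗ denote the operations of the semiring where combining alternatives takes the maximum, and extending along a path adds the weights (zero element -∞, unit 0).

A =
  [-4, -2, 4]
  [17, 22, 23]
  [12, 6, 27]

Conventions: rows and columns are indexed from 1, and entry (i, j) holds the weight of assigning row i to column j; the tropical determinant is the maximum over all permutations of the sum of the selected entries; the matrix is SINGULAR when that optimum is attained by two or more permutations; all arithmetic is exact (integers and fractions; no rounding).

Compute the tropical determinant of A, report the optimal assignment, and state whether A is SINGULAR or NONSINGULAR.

σ = (1, 2, 3): (-4) + 22 + 27 = 45
σ = (1, 3, 2): (-4) + 23 + 6 = 25
σ = (2, 1, 3): (-2) + 17 + 27 = 42
σ = (2, 3, 1): (-2) + 23 + 12 = 33
σ = (3, 1, 2): 4 + 17 + 6 = 27
σ = (3, 2, 1): 4 + 22 + 12 = 38
Optimal value attained by: σ = (1, 2, 3).
Answer: det⊕(A) = 45; verdict: NONSINGULAR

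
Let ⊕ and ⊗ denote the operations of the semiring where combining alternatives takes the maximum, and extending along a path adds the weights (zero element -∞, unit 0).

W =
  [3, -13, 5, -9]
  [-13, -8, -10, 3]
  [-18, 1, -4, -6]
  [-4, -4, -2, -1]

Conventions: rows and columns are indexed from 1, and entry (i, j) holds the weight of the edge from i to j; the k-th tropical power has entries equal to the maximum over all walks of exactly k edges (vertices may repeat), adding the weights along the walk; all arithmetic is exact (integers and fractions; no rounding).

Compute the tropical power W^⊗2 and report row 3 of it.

W^⊗2:
  [6, 6, 8, -1]
  [-1, -1, 1, 2]
  [-10, -3, -8, 4]
  [-1, -1, 1, -1]
Answer: row 3 of W^⊗2 = [-10, -3, -8, 4]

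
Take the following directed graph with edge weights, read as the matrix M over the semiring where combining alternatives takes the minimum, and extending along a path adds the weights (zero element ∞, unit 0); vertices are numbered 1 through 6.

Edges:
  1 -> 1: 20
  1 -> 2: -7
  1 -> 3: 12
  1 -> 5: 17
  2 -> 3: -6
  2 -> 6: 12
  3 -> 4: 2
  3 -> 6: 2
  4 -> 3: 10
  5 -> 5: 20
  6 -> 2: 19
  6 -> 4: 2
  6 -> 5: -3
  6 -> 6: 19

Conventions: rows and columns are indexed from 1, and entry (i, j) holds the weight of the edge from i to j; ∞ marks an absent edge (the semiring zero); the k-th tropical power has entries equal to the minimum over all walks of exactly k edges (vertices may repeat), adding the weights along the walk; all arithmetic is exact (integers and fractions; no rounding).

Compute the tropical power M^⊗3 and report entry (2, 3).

M^⊗2:
  [40, 13, -13, 14, 37, 5]
  [∞, 31, ∞, -4, 9, -4]
  [∞, 21, 12, 4, -1, 21]
  [∞, ∞, ∞, 12, ∞, 12]
  [∞, ∞, ∞, ∞, 40, ∞]
  [∞, 38, 12, 21, 16, 31]
M^⊗3:
  [60, 24, 7, -11, 2, -11]
  [∞, 15, 6, -2, -7, 15]
  [∞, 40, 14, 14, 18, 14]
  [∞, 31, 22, 14, 9, 31]
  [∞, ∞, ∞, ∞, 60, ∞]
  [∞, 50, 31, 14, 28, 14]
Key observation: the optimum is the walk 2->3->4->3, with weight (-6) + 2 + 10 = 6.
Optimal value attained by: walk 2->3->4->3.
Answer: (M^⊗3)[2][3] = 6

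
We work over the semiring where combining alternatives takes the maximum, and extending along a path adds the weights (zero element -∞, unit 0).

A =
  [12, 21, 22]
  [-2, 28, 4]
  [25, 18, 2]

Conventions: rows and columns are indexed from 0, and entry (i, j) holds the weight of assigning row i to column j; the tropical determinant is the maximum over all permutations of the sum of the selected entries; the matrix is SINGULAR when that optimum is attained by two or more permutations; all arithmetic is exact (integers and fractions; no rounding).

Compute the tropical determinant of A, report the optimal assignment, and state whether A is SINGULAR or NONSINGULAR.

σ = (0, 1, 2): 12 + 28 + 2 = 42
σ = (0, 2, 1): 12 + 4 + 18 = 34
σ = (1, 0, 2): 21 + (-2) + 2 = 21
σ = (1, 2, 0): 21 + 4 + 25 = 50
σ = (2, 0, 1): 22 + (-2) + 18 = 38
σ = (2, 1, 0): 22 + 28 + 25 = 75
Optimal value attained by: σ = (2, 1, 0).
Answer: det⊕(A) = 75; verdict: NONSINGULAR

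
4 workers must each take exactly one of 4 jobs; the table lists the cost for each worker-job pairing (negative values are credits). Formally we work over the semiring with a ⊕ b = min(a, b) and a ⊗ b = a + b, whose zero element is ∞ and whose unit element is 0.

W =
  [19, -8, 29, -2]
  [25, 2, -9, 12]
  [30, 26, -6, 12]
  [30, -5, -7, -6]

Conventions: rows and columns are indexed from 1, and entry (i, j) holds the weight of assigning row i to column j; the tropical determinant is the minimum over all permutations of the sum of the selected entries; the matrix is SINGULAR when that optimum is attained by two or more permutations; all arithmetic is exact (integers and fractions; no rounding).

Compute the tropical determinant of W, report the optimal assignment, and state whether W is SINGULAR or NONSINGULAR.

σ = (1, 2, 3, 4): 19 + 2 + (-6) + (-6) = 9
σ = (1, 2, 4, 3): 19 + 2 + 12 + (-7) = 26
σ = (1, 3, 2, 4): 19 + (-9) + 26 + (-6) = 30
σ = (1, 3, 4, 2): 19 + (-9) + 12 + (-5) = 17
σ = (1, 4, 2, 3): 19 + 12 + 26 + (-7) = 50
σ = (1, 4, 3, 2): 19 + 12 + (-6) + (-5) = 20
σ = (2, 1, 3, 4): (-8) + 25 + (-6) + (-6) = 5
σ = (2, 1, 4, 3): (-8) + 25 + 12 + (-7) = 22
σ = (2, 3, 1, 4): (-8) + (-9) + 30 + (-6) = 7
σ = (2, 3, 4, 1): (-8) + (-9) + 12 + 30 = 25
σ = (2, 4, 1, 3): (-8) + 12 + 30 + (-7) = 27
σ = (2, 4, 3, 1): (-8) + 12 + (-6) + 30 = 28
σ = (3, 1, 2, 4): 29 + 25 + 26 + (-6) = 74
σ = (3, 1, 4, 2): 29 + 25 + 12 + (-5) = 61
σ = (3, 2, 1, 4): 29 + 2 + 30 + (-6) = 55
σ = (3, 2, 4, 1): 29 + 2 + 12 + 30 = 73
σ = (3, 4, 1, 2): 29 + 12 + 30 + (-5) = 66
σ = (3, 4, 2, 1): 29 + 12 + 26 + 30 = 97
σ = (4, 1, 2, 3): (-2) + 25 + 26 + (-7) = 42
σ = (4, 1, 3, 2): (-2) + 25 + (-6) + (-5) = 12
σ = (4, 2, 1, 3): (-2) + 2 + 30 + (-7) = 23
σ = (4, 2, 3, 1): (-2) + 2 + (-6) + 30 = 24
σ = (4, 3, 1, 2): (-2) + (-9) + 30 + (-5) = 14
σ = (4, 3, 2, 1): (-2) + (-9) + 26 + 30 = 45
Optimal value attained by: σ = (2, 1, 3, 4).
Answer: det⊕(W) = 5; verdict: NONSINGULAR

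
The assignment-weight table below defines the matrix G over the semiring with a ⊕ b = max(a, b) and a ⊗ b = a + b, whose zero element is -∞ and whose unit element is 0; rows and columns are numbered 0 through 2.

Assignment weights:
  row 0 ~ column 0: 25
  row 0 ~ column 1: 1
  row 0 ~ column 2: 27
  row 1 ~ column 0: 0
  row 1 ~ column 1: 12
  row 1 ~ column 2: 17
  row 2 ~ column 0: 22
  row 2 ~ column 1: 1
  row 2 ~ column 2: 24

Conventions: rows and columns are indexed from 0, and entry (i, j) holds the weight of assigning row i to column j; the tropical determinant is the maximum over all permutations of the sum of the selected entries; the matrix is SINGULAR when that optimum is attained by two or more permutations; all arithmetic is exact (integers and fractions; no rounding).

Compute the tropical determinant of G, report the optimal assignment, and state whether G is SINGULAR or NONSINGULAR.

σ = (0, 1, 2): 25 + 12 + 24 = 61
σ = (0, 2, 1): 25 + 17 + 1 = 43
σ = (1, 0, 2): 1 + 0 + 24 = 25
σ = (1, 2, 0): 1 + 17 + 22 = 40
σ = (2, 0, 1): 27 + 0 + 1 = 28
σ = (2, 1, 0): 27 + 12 + 22 = 61
Optimal value attained by: σ = (0, 1, 2).
Answer: det⊕(G) = 61; verdict: SINGULAR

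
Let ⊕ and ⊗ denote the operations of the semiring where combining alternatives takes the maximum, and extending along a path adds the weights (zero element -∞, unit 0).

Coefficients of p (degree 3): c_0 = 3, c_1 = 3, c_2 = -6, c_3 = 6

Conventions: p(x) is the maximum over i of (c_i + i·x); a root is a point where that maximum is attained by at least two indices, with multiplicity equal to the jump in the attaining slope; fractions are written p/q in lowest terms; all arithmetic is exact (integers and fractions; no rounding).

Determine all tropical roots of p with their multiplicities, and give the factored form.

hull edge (i=0, c=3) to (i=3, c=6): slope 1, span 3
Factored form: p(x) = 6 ⊗ (x ⊕ (-1)) ⊗ (x ⊕ (-1)) ⊗ (x ⊕ (-1))
Answer: roots = -1 (mult 3)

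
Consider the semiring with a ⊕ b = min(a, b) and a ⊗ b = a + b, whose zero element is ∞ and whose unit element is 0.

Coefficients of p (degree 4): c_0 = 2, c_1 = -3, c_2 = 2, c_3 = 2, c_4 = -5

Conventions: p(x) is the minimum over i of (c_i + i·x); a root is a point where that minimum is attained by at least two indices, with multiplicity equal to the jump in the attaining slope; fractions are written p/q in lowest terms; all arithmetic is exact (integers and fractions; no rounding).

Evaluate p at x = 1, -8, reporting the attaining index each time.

p(1) = min(2+0·1=2, -3+1·1=-2, 2+2·1=4, 2+3·1=5, -5+4·1=-1) = -2 (attained by i=1)
p(-8) = min(2+0·(-8)=2, -3+1·(-8)=-11, 2+2·(-8)=-14, 2+3·(-8)=-22, -5+4·(-8)=-37) = -37 (attained by i=4)
Answer: p(1) = -2; p(-8) = -37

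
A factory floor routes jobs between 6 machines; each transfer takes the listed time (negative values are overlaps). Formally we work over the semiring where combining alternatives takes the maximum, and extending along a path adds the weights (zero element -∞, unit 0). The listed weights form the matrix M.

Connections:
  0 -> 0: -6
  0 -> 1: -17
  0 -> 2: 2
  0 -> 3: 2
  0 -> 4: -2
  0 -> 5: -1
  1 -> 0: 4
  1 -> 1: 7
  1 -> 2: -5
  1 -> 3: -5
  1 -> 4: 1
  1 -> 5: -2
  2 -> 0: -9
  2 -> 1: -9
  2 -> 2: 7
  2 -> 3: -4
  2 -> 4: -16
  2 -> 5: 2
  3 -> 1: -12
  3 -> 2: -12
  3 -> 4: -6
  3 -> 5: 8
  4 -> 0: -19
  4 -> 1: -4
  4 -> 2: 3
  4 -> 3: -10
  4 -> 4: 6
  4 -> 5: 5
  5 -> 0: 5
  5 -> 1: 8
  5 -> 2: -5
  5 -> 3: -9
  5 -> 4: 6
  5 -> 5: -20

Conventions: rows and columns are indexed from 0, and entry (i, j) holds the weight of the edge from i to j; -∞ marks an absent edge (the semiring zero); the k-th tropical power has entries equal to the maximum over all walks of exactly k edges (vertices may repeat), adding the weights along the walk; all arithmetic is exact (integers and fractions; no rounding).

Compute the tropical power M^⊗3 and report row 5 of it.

M^⊗2:
  [4, 7, 9, -2, 5, 10]
  [11, 14, 6, 6, 8, 6]
  [7, 10, 14, 3, 8, 9]
  [13, 16, 3, -1, 14, -1]
  [10, 13, 10, -1, 12, 11]
  [12, 15, 9, 7, 12, 11]
M^⊗3:
  [15, 18, 16, 6, 16, 11]
  [18, 21, 13, 13, 15, 14]
  [14, 17, 21, 10, 15, 16]
  [20, 23, 17, 15, 20, 19]
  [17, 20, 17, 12, 18, 17]
  [19, 22, 16, 14, 18, 17]
Answer: row 5 of M^⊗3 = [19, 22, 16, 14, 18, 17]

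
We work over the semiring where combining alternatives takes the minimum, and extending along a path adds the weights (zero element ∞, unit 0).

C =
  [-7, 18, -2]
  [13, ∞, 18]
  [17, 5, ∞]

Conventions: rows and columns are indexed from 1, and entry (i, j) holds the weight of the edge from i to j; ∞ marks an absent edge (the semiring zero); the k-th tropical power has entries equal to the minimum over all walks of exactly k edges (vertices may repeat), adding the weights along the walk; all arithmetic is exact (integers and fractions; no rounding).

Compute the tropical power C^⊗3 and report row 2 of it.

C^⊗2:
  [-14, 3, -9]
  [6, 23, 11]
  [10, 35, 15]
C^⊗3:
  [-21, -4, -16]
  [-1, 16, 4]
  [3, 20, 8]
Answer: row 2 of C^⊗3 = [-1, 16, 4]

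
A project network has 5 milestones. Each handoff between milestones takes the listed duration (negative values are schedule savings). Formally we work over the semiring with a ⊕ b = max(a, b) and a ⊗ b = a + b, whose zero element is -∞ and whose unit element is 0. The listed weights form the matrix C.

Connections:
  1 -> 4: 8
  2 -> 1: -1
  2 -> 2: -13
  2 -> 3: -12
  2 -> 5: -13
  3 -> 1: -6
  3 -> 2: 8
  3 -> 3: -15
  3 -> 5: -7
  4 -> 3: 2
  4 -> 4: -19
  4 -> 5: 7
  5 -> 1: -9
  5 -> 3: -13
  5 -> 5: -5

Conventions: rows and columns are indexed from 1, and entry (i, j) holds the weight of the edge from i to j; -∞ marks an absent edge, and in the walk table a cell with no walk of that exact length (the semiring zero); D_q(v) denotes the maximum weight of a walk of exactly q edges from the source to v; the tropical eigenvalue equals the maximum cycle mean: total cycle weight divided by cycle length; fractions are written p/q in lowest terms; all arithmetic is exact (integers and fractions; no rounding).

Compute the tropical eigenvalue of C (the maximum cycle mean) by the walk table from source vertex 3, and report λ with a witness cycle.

q=0: [-∞, -∞, 0, -∞, -∞]
q=1: [-6, 8, -15, -∞, -7]
q=2: [7, -5, -4, 2, -5]
q=3: [-6, 4, 4, 15, 9]
q=4: [3, 12, 17, 2, 22]
q=5: [13, 25, 9, 11, 17]
Optimal cycle mean attained by: cycle 1->4->3->2->1, total 8 + 2 + 8 + (-1), length 4.
Answer: λ = 17/4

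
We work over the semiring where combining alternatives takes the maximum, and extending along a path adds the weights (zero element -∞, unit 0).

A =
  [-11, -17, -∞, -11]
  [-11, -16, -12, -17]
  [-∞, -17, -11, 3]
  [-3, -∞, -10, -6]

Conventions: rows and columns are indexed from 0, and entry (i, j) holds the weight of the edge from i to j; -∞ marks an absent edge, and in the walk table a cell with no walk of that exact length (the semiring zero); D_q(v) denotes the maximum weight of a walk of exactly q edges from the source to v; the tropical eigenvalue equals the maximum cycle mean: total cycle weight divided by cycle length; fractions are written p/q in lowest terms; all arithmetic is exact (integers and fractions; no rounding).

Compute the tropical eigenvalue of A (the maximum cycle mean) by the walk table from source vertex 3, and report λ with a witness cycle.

q=0: [-∞, -∞, -∞, 0]
q=1: [-3, -∞, -10, -6]
q=2: [-9, -20, -16, -7]
q=3: [-10, -26, -17, -13]
q=4: [-16, -27, -23, -14]
Optimal cycle mean attained by: cycle 2->3->2, total 3 + (-10), length 2.
Answer: λ = -7/2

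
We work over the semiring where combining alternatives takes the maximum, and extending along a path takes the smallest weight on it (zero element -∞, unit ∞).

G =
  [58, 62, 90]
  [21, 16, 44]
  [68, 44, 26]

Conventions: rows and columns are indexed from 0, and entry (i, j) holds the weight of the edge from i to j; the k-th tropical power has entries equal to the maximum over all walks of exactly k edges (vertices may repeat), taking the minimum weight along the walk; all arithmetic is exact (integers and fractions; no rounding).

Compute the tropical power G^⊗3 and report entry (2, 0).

G^⊗2:
  [68, 58, 58]
  [44, 44, 26]
  [58, 62, 68]
G^⊗3:
  [58, 62, 68]
  [44, 44, 44]
  [68, 58, 58]
Key observation: the optimum is the walk 2->0->2->0, with weight 68 min 90 min 68 = 68.
Optimal value attained by: walk 2->0->2->0.
Answer: (G^⊗3)[2][0] = 68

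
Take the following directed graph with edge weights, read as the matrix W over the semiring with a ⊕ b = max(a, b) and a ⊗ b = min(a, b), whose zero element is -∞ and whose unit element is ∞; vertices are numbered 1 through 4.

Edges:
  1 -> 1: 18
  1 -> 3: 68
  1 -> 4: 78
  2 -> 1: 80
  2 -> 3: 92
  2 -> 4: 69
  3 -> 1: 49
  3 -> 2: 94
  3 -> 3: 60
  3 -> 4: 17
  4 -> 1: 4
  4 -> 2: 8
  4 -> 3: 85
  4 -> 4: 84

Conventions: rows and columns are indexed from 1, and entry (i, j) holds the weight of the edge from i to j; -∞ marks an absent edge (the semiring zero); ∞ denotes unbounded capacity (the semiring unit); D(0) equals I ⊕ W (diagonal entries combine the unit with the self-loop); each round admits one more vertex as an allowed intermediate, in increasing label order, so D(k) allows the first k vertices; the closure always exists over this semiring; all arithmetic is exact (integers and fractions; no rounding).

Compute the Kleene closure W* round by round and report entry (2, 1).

D(0):
  [∞, -∞, 68, 78]
  [80, ∞, 92, 69]
  [49, 94, ∞, 17]
  [4, 8, 85, ∞]
D(1):
  [∞, -∞, 68, 78]
  [80, ∞, 92, 78]
  [49, 94, ∞, 49]
  [4, 8, 85, ∞]
D(2):
  [∞, -∞, 68, 78]
  [80, ∞, 92, 78]
  [80, 94, ∞, 78]
  [8, 8, 85, ∞]
D(3):
  [∞, 68, 68, 78]
  [80, ∞, 92, 78]
  [80, 94, ∞, 78]
  [80, 85, 85, ∞]
D(4):
  [∞, 78, 78, 78]
  [80, ∞, 92, 78]
  [80, 94, ∞, 78]
  [80, 85, 85, ∞]
Answer: W*[2][1] = 80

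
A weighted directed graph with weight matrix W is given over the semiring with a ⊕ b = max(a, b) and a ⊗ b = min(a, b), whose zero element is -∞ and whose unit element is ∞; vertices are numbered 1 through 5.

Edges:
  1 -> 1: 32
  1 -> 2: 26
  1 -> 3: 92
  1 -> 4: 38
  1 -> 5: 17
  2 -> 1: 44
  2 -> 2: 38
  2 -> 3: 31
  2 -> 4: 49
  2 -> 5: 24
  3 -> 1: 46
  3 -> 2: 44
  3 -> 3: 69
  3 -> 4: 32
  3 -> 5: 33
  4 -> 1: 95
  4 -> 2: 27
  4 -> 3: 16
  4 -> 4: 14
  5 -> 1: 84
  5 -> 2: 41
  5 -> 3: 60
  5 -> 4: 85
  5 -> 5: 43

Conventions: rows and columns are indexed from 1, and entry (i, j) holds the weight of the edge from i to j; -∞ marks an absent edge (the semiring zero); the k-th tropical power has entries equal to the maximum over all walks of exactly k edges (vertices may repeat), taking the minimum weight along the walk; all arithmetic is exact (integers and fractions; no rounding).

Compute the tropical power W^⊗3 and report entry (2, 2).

W^⊗2:
  [46, 44, 69, 32, 33]
  [49, 38, 44, 38, 31]
  [46, 44, 69, 44, 33]
  [32, 27, 92, 38, 24]
  [85, 44, 84, 43, 43]
W^⊗3:
  [46, 44, 69, 44, 33]
  [44, 44, 49, 38, 33]
  [46, 44, 69, 44, 33]
  [46, 44, 69, 32, 33]
  [46, 44, 85, 44, 43]
Key observation: the optimum is the walk 2->1->3->2, with weight 44 min 92 min 44 = 44.
Optimal value attained by: walk 2->1->3->2.
Answer: (W^⊗3)[2][2] = 44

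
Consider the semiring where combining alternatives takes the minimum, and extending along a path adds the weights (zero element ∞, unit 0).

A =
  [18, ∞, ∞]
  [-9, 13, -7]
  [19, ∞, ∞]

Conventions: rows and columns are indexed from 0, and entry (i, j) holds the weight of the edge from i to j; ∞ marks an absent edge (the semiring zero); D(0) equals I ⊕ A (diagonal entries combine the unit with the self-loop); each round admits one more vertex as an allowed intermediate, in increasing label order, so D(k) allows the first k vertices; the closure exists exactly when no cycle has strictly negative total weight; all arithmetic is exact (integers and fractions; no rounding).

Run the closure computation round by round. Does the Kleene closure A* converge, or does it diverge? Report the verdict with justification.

D(0):
  [0, ∞, ∞]
  [-9, 0, -7]
  [19, ∞, 0]
D(1):
  [0, ∞, ∞]
  [-9, 0, -7]
  [19, ∞, 0]
D(2):
  [0, ∞, ∞]
  [-9, 0, -7]
  [19, ∞, 0]
D(3):
  [0, ∞, ∞]
  [-9, 0, -7]
  [19, ∞, 0]
Key observation: every diagonal entry stays at the unit through all rounds, so no improving cycle exists.
Answer: CONVERGES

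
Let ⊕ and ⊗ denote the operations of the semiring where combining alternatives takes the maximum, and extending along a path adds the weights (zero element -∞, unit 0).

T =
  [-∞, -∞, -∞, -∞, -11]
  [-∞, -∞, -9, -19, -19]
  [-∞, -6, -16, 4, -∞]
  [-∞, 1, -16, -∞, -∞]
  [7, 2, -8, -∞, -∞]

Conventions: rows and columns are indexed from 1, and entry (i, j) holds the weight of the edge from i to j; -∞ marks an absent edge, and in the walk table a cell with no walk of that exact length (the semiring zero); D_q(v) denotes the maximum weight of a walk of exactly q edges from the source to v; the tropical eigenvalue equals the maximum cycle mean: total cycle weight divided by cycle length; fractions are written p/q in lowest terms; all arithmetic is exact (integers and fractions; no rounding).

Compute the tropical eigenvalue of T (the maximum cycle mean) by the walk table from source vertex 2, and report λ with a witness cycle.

q=0: [-∞, 0, -∞, -∞, -∞]
q=1: [-∞, -∞, -9, -19, -19]
q=2: [-12, -15, -25, -5, -∞]
q=3: [-∞, -4, -21, -21, -23]
q=4: [-16, -20, -13, -17, -23]
q=5: [-16, -16, -29, -9, -27]
Optimal cycle mean attained by: cycle 2->3->4->2, total (-9) + 4 + 1, length 3.
Answer: λ = -4/3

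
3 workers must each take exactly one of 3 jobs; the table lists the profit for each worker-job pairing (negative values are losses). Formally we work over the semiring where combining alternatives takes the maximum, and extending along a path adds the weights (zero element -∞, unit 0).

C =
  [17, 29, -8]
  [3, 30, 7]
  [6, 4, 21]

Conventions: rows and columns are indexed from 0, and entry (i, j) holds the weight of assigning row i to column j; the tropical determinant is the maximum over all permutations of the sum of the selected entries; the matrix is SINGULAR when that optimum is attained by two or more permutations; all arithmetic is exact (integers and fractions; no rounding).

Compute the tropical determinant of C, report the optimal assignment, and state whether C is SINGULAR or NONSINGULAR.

σ = (0, 1, 2): 17 + 30 + 21 = 68
σ = (0, 2, 1): 17 + 7 + 4 = 28
σ = (1, 0, 2): 29 + 3 + 21 = 53
σ = (1, 2, 0): 29 + 7 + 6 = 42
σ = (2, 0, 1): (-8) + 3 + 4 = -1
σ = (2, 1, 0): (-8) + 30 + 6 = 28
Optimal value attained by: σ = (0, 1, 2).
Answer: det⊕(C) = 68; verdict: NONSINGULAR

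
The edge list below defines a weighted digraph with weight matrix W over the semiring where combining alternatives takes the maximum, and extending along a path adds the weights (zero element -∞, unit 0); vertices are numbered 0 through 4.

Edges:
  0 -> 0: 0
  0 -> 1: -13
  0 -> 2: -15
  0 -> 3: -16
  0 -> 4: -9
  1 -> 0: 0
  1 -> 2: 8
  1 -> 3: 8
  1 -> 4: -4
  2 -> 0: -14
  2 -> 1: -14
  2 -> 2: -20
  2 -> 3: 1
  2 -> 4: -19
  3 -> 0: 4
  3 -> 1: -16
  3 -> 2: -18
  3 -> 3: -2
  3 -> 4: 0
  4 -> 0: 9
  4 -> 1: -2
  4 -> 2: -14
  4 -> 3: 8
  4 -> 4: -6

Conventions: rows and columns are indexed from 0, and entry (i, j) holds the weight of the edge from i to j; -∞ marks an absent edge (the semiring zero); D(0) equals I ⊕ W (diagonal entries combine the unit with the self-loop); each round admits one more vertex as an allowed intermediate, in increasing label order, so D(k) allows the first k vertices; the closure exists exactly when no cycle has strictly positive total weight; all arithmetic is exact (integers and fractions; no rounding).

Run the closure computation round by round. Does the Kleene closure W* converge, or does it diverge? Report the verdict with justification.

D(0):
  [0, -13, -15, -16, -9]
  [0, 0, 8, 8, -4]
  [-14, -14, 0, 1, -19]
  [4, -16, -18, 0, 0]
  [9, -2, -14, 8, 0]
D(1):
  [0, -13, -15, -16, -9]
  [0, 0, 8, 8, -4]
  [-14, -14, 0, 1, -19]
  [4, -9, -11, 0, 0]
  [9, -2, -6, 8, 0]
D(2):
  [0, -13, -5, -5, -9]
  [0, 0, 8, 8, -4]
  [-14, -14, 0, 1, -18]
  [4, -9, -1, 0, 0]
  [9, -2, 6, 8, 0]
D(3):
  [0, -13, -5, -4, -9]
  [0, 0, 8, 9, -4]
  [-14, -14, 0, 1, -18]
  [4, -9, -1, 0, 0]
  [9, -2, 6, 8, 0]
Detection: at round 4, diagonal entry (4, 4) turns strictly positive.
Key observation: the cycle 4->0->1->2->3->4 has total weight 9 + (-13) + 8 + 1 + 0, which is strictly positive.
Answer: DIVERGES — positive cycle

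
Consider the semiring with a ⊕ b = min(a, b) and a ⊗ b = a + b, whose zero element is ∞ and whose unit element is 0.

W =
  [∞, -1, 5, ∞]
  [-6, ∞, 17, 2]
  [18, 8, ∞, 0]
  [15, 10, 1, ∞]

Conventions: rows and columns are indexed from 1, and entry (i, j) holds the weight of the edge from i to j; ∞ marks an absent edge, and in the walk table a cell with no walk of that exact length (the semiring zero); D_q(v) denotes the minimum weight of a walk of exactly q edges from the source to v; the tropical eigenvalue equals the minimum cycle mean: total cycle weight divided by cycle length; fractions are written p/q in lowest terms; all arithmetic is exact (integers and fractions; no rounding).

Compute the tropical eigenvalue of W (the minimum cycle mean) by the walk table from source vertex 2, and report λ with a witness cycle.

q=0: [∞, 0, ∞, ∞]
q=1: [-6, ∞, 17, 2]
q=2: [17, -7, -1, 17]
q=3: [-13, 7, 10, -5]
q=4: [1, -14, -8, 9]
Optimal cycle mean attained by: cycle 1->2->1, total (-1) + (-6), length 2.
Answer: λ = -7/2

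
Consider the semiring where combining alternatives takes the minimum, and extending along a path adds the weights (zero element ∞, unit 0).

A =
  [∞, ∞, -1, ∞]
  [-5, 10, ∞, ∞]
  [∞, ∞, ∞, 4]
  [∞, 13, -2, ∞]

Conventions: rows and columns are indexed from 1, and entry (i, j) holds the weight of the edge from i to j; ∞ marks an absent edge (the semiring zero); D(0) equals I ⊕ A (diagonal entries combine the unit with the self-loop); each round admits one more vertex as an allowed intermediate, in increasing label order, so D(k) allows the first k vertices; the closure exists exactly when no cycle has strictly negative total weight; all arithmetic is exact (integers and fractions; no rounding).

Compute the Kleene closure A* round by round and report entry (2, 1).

D(0):
  [0, ∞, -1, ∞]
  [-5, 0, ∞, ∞]
  [∞, ∞, 0, 4]
  [∞, 13, -2, 0]
D(1):
  [0, ∞, -1, ∞]
  [-5, 0, -6, ∞]
  [∞, ∞, 0, 4]
  [∞, 13, -2, 0]
D(2):
  [0, ∞, -1, ∞]
  [-5, 0, -6, ∞]
  [∞, ∞, 0, 4]
  [8, 13, -2, 0]
D(3):
  [0, ∞, -1, 3]
  [-5, 0, -6, -2]
  [∞, ∞, 0, 4]
  [8, 13, -2, 0]
D(4):
  [0, 16, -1, 3]
  [-5, 0, -6, -2]
  [12, 17, 0, 4]
  [8, 13, -2, 0]
Answer: A*[2][1] = -5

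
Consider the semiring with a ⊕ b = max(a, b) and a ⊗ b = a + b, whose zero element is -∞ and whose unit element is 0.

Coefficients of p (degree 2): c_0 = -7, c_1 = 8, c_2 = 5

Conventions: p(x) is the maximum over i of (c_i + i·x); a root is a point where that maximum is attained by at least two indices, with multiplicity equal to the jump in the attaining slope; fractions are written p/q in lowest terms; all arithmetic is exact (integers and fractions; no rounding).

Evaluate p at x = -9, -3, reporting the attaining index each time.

p(-9) = max(-7+0·(-9)=-7, 8+1·(-9)=-1, 5+2·(-9)=-13) = -1 (attained by i=1)
p(-3) = max(-7+0·(-3)=-7, 8+1·(-3)=5, 5+2·(-3)=-1) = 5 (attained by i=1)
Answer: p(-9) = -1; p(-3) = 5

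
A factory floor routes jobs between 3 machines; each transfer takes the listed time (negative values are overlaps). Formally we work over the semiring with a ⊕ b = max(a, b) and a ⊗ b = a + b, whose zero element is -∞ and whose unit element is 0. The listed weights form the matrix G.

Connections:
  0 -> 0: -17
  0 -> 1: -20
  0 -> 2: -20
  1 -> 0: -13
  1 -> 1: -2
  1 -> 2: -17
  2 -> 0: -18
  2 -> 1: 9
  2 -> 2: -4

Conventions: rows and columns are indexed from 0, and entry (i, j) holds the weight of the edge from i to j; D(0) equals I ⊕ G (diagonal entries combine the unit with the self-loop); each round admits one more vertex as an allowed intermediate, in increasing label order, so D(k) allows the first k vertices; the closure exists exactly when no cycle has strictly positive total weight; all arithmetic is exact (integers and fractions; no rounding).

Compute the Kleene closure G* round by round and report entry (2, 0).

D(0):
  [0, -20, -20]
  [-13, 0, -17]
  [-18, 9, 0]
D(1):
  [0, -20, -20]
  [-13, 0, -17]
  [-18, 9, 0]
D(2):
  [0, -20, -20]
  [-13, 0, -17]
  [-4, 9, 0]
D(3):
  [0, -11, -20]
  [-13, 0, -17]
  [-4, 9, 0]
Answer: G*[2][0] = -4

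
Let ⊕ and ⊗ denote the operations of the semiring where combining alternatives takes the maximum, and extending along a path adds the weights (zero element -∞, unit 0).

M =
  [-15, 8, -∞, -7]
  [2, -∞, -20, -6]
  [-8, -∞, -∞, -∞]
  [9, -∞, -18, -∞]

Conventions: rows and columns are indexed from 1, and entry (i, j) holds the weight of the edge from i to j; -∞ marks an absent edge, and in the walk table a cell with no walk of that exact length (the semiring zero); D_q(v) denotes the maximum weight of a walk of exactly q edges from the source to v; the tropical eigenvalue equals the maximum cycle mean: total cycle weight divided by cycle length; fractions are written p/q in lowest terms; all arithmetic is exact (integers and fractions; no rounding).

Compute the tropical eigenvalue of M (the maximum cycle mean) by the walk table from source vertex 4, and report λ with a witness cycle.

q=0: [-∞, -∞, -∞, 0]
q=1: [9, -∞, -18, -∞]
q=2: [-6, 17, -∞, 2]
q=3: [19, 2, -3, 11]
q=4: [20, 27, -7, 12]
Optimal cycle mean attained by: cycle 1->2->1, total 8 + 2, length 2.
Answer: λ = 5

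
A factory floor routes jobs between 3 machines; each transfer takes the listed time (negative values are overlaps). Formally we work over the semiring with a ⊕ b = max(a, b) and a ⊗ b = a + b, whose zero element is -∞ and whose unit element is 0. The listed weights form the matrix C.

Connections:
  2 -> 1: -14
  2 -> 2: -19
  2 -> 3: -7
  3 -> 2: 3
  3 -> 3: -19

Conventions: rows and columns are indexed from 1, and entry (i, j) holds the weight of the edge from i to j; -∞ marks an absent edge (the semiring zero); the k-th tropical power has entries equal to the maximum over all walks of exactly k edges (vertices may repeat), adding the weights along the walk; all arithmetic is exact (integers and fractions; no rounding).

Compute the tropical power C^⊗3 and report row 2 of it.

C^⊗2:
  [-∞, -∞, -∞]
  [-33, -4, -26]
  [-11, -16, -4]
C^⊗3:
  [-∞, -∞, -∞]
  [-18, -23, -11]
  [-30, -1, -23]
Answer: row 2 of C^⊗3 = [-18, -23, -11]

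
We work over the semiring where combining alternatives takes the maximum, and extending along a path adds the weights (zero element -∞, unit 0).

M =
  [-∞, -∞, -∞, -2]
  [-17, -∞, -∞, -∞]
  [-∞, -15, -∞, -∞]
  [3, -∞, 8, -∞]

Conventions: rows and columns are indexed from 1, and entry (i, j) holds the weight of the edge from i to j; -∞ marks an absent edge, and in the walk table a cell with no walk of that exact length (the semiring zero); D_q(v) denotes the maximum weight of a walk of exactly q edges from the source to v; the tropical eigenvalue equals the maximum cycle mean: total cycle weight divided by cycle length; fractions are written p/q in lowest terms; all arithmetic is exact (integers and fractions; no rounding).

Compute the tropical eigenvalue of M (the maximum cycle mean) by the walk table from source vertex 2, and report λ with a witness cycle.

q=0: [-∞, 0, -∞, -∞]
q=1: [-17, -∞, -∞, -∞]
q=2: [-∞, -∞, -∞, -19]
q=3: [-16, -∞, -11, -∞]
q=4: [-∞, -26, -∞, -18]
Optimal cycle mean attained by: cycle 1->4->1, total (-2) + 3, length 2.
Answer: λ = 1/2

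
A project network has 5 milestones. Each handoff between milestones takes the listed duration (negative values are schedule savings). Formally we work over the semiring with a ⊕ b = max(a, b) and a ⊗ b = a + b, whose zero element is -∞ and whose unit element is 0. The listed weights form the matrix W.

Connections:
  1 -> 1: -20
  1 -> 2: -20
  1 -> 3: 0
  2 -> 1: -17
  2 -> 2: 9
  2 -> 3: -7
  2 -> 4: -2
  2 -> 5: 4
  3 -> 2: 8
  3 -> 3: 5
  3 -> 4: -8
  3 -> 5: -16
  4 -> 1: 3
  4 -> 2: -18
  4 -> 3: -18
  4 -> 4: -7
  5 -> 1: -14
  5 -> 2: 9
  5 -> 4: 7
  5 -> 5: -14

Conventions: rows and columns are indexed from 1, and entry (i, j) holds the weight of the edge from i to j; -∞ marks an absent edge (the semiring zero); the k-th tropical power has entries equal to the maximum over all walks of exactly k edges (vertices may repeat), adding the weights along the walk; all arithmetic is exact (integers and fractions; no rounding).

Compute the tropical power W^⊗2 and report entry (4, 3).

W^⊗2:
  [-37, 8, 5, -8, -16]
  [1, 18, 2, 11, 13]
  [-5, 17, 10, 6, 12]
  [-4, -9, 3, -14, -14]
  [10, 18, 2, 7, 13]
Key observation: the optimum is the walk 4->1->3, with weight 3 + 0 = 3.
Optimal value attained by: walk 4->1->3.
Answer: (W^⊗2)[4][3] = 3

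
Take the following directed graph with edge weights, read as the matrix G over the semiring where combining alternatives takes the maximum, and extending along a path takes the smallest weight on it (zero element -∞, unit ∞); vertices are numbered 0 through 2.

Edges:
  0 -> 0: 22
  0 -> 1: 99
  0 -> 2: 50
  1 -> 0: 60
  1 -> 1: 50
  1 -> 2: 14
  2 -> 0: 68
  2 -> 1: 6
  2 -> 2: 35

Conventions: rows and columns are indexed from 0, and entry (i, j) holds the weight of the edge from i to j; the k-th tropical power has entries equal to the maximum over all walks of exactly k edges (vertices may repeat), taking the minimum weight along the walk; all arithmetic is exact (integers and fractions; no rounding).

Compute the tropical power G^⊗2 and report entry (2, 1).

G^⊗2:
  [60, 50, 35]
  [50, 60, 50]
  [35, 68, 50]
Key observation: the optimum is the walk 2->0->1, with weight 68 min 99 = 68.
Optimal value attained by: walk 2->0->1.
Answer: (G^⊗2)[2][1] = 68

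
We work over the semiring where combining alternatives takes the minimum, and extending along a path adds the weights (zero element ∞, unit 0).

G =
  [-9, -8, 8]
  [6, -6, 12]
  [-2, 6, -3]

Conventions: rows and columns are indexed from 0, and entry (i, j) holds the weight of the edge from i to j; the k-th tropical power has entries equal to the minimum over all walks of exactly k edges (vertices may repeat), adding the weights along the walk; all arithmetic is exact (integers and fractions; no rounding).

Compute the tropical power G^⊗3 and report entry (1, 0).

G^⊗2:
  [-18, -17, -1]
  [-3, -12, 6]
  [-11, -10, -6]
G^⊗3:
  [-27, -26, -10]
  [-12, -18, 0]
  [-20, -19, -9]
Key observation: the optimum is the walk 1->0->0->0, with weight 6 + (-9) + (-9) = -12.
Optimal value attained by: walk 1->0->0->0.
Answer: (G^⊗3)[1][0] = -12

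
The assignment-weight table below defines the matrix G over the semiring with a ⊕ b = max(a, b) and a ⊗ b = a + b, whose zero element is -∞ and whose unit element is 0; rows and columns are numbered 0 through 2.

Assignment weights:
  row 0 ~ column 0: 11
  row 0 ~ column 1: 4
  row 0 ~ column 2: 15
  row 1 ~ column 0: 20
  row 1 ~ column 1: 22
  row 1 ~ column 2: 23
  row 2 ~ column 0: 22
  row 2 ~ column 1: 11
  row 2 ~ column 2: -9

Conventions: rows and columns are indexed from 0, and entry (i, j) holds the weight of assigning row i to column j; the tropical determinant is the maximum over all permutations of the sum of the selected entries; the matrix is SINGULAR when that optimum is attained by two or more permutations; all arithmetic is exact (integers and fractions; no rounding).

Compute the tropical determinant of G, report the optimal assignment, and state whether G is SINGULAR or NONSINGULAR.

σ = (0, 1, 2): 11 + 22 + (-9) = 24
σ = (0, 2, 1): 11 + 23 + 11 = 45
σ = (1, 0, 2): 4 + 20 + (-9) = 15
σ = (1, 2, 0): 4 + 23 + 22 = 49
σ = (2, 0, 1): 15 + 20 + 11 = 46
σ = (2, 1, 0): 15 + 22 + 22 = 59
Optimal value attained by: σ = (2, 1, 0).
Answer: det⊕(G) = 59; verdict: NONSINGULAR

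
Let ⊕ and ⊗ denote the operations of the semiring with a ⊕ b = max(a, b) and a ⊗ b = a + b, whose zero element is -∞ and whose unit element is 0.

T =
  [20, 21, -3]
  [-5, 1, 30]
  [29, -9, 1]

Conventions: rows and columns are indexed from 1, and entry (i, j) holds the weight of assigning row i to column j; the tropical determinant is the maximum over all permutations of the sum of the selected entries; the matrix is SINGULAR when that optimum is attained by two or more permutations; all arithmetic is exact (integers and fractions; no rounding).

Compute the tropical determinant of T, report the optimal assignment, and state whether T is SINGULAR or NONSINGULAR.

σ = (1, 2, 3): 20 + 1 + 1 = 22
σ = (1, 3, 2): 20 + 30 + (-9) = 41
σ = (2, 1, 3): 21 + (-5) + 1 = 17
σ = (2, 3, 1): 21 + 30 + 29 = 80
σ = (3, 1, 2): (-3) + (-5) + (-9) = -17
σ = (3, 2, 1): (-3) + 1 + 29 = 27
Optimal value attained by: σ = (2, 3, 1).
Answer: det⊕(T) = 80; verdict: NONSINGULAR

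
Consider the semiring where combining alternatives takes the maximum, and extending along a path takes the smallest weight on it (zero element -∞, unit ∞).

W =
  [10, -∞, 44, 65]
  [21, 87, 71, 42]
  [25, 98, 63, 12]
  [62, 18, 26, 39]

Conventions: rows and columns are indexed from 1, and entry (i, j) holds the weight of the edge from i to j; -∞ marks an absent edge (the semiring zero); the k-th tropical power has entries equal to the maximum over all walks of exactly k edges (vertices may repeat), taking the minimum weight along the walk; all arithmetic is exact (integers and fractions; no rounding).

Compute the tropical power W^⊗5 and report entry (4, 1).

W^⊗2:
  [62, 44, 44, 39]
  [42, 87, 71, 42]
  [25, 87, 71, 42]
  [39, 26, 44, 62]
W^⊗3:
  [39, 44, 44, 62]
  [42, 87, 71, 42]
  [42, 87, 71, 42]
  [62, 44, 44, 39]
W^⊗4:
  [62, 44, 44, 42]
  [42, 87, 71, 42]
  [42, 87, 71, 42]
  [39, 44, 44, 62]
W^⊗5:
  [42, 44, 44, 62]
  [42, 87, 71, 42]
  [42, 87, 71, 42]
  [62, 44, 44, 42]
Key observation: the optimum is the walk 4->1->4->1->4->1, with weight 62 min 65 min 62 min 65 min 62 = 62.
Optimal value attained by: walk 4->1->4->1->4->1.
Answer: (W^⊗5)[4][1] = 62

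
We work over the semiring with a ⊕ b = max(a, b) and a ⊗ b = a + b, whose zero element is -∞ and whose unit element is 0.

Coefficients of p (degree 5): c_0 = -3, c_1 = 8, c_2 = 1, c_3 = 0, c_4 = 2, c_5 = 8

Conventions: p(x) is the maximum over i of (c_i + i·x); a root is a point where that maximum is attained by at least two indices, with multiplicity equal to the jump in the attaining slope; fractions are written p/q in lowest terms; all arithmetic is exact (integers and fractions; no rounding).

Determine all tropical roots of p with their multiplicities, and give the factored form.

hull edge (i=0, c=-3) to (i=1, c=8): slope 11, span 1
hull edge (i=1, c=8) to (i=5, c=8): slope 0, span 4
Factored form: p(x) = 8 ⊗ (x ⊕ (-11)) ⊗ (x ⊕ 0) ⊗ (x ⊕ 0) ⊗ (x ⊕ 0) ⊗ (x ⊕ 0)
Answer: roots = -11 (mult 1), 0 (mult 4)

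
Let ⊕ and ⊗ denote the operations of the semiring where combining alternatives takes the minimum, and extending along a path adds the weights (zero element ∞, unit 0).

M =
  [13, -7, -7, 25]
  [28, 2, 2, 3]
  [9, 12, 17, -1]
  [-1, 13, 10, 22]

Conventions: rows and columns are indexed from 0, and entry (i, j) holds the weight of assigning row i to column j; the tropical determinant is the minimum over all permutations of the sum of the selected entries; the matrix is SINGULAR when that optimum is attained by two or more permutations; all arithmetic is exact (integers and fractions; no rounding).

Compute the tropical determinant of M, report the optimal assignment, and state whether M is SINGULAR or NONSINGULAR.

σ = (0, 1, 2, 3): 13 + 2 + 17 + 22 = 54
σ = (0, 1, 3, 2): 13 + 2 + (-1) + 10 = 24
σ = (0, 2, 1, 3): 13 + 2 + 12 + 22 = 49
σ = (0, 2, 3, 1): 13 + 2 + (-1) + 13 = 27
σ = (0, 3, 1, 2): 13 + 3 + 12 + 10 = 38
σ = (0, 3, 2, 1): 13 + 3 + 17 + 13 = 46
σ = (1, 0, 2, 3): (-7) + 28 + 17 + 22 = 60
σ = (1, 0, 3, 2): (-7) + 28 + (-1) + 10 = 30
σ = (1, 2, 0, 3): (-7) + 2 + 9 + 22 = 26
σ = (1, 2, 3, 0): (-7) + 2 + (-1) + (-1) = -7
σ = (1, 3, 0, 2): (-7) + 3 + 9 + 10 = 15
σ = (1, 3, 2, 0): (-7) + 3 + 17 + (-1) = 12
σ = (2, 0, 1, 3): (-7) + 28 + 12 + 22 = 55
σ = (2, 0, 3, 1): (-7) + 28 + (-1) + 13 = 33
σ = (2, 1, 0, 3): (-7) + 2 + 9 + 22 = 26
σ = (2, 1, 3, 0): (-7) + 2 + (-1) + (-1) = -7
σ = (2, 3, 0, 1): (-7) + 3 + 9 + 13 = 18
σ = (2, 3, 1, 0): (-7) + 3 + 12 + (-1) = 7
σ = (3, 0, 1, 2): 25 + 28 + 12 + 10 = 75
σ = (3, 0, 2, 1): 25 + 28 + 17 + 13 = 83
σ = (3, 1, 0, 2): 25 + 2 + 9 + 10 = 46
σ = (3, 1, 2, 0): 25 + 2 + 17 + (-1) = 43
σ = (3, 2, 0, 1): 25 + 2 + 9 + 13 = 49
σ = (3, 2, 1, 0): 25 + 2 + 12 + (-1) = 38
Optimal value attained by: σ = (1, 2, 3, 0).
Answer: det⊕(M) = -7; verdict: SINGULAR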